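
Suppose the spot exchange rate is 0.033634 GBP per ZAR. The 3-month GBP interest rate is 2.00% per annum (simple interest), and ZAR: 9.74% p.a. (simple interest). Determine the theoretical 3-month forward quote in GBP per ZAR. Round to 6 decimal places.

0.032999

T = 3/12 years.
Growth of 1 GBP over T: 1 + 0.0200×3/12 = 1.005000.
ZAR accumulates by 1 + 0.0974×3/12 = 1.024350.
Forward (GBP per ZAR) = 0.033634 × 1.005000 / 1.024350 = 0.03299865.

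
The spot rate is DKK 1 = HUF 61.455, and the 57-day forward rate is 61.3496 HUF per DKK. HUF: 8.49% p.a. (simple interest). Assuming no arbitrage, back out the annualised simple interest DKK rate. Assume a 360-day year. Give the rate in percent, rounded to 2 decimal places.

T = 57/360 years.
F/S = 61.3496/61.455 = 0.9982849 = (growth of HUF) / (growth of DKK).
The HUF side grows by 1 + 0.0849×57/360 = 1.0134425.
Hence g_DKK = 1.0151836.
r = (1.0151836 − 1)/(57/360) = 0.095896 → 9.59%.

9.59%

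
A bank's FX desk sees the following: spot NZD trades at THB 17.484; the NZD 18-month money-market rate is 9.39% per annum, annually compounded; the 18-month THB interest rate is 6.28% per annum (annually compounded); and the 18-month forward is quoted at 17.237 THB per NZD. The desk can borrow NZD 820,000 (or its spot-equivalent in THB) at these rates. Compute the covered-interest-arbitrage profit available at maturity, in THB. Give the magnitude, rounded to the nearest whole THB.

THB 462,789

T = 18/12 years.
Route A — deposit NZD, sell forward: 820,000 × 1.1441064487 × 17.237 = THB 16,171,189.54.
Route B — convert at spot, deposit THB: 820,000 × 17.484 × 1.0956638139 = THB 15,708,400.62.
The quoted forward overvalues NZD, so borrow THB, buy NZD at spot, deposit the NZD at 9.39%, and sell the proceeds forward at 17.237.
The gap between the two covered legs is THB 462,789.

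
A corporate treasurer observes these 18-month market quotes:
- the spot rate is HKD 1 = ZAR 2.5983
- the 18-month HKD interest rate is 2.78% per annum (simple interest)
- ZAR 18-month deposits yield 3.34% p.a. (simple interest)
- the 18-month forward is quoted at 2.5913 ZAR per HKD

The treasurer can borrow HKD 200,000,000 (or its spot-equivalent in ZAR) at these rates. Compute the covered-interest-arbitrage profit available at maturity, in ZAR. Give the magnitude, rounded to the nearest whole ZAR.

T = 18/12 years.
Route A — deposit HKD, sell forward: 200,000,000 × 1.041700 × 2.5913 = ZAR 539,871,442.00.
Route B — convert at spot, deposit ZAR: 200,000,000 × 2.5983 × 1.050100 = ZAR 545,694,966.00.
The quoted forward undervalues HKD, so borrow HKD, convert to ZAR at spot, deposit the ZAR at 3.34%, and buy HKD forward at 2.5913 to cover the loan.
The gap between the two covered legs is ZAR 5,823,524.

ZAR 5,823,524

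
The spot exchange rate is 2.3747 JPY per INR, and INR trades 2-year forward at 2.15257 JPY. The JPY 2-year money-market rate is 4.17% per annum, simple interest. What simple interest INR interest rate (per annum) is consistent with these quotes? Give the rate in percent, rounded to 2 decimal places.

9.76%

T = 2 years.
F/S = 2.15257/2.3747 = 0.9064598 = (growth of JPY) / (growth of INR).
The JPY side grows by 1 + 0.0417×2 = 1.083400.
Hence g_INR = 1.1951992.
(1.1951992 − 1)/T = 0.097600, i.e. 9.76%.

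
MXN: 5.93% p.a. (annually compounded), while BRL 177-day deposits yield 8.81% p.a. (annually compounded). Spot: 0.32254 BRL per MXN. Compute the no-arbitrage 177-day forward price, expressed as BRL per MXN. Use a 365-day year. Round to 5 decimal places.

0.32676

T = 177/365 years.
Growth of 1 BRL over T: (1 + 0.0881)^(177/365) = 1.041794.
MXN accumulates by (1 + 0.0593)^(177/365) = 1.028330.
Forward (BRL per MXN) = 0.32254 × 1.041794 / 1.028330 = 0.3267630.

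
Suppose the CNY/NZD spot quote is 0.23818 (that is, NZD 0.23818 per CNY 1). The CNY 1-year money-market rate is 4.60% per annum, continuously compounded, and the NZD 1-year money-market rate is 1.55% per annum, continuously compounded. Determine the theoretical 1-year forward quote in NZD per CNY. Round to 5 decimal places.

0.23103

T = 1 year.
NZD growth factor: e^(0.0155×1) = 1.0156207.
CNY growth factor: e^(0.0460×1) = 1.0470744.
CIP: F = S · (grow NZD)/(grow CNY) = 0.23818 × 1.0156207/1.0470744 = 0.2310252 NZD per CNY.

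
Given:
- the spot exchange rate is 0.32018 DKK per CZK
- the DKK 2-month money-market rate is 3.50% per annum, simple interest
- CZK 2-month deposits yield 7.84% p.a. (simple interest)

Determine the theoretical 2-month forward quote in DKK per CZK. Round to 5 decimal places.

T = 2/12 years.
Growth of 1 DKK over T: 1 + 0.0350×2/12 = 1.0058333.
Growth of 1 CZK over T: 1 + 0.0784×2/12 = 1.0130667.
So F = 0.32018 × 1.0058333 / 1.0130667 = 0.3178939 (DKK/CZK).

0.31789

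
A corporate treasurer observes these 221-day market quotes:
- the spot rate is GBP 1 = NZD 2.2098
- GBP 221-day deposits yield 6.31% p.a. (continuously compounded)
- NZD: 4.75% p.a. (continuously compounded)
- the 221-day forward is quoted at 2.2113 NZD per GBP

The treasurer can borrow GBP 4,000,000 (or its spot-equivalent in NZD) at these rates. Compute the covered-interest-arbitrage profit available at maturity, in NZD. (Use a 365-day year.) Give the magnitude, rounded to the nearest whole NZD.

NZD 92,567

T = 221/365 years.
Route A — deposit GBP, sell forward: 4,000,000 × 1.038944977 × 2.2113 = NZD 9,189,676.11.
Route B — convert at spot, deposit NZD: 4,000,000 × 2.2098 × 1.029177844 = NZD 9,097,108.80.
The quoted forward overvalues GBP, so borrow NZD, buy GBP at spot, deposit the GBP at 6.31%, and sell the proceeds forward at 2.2113.
The gap between the two covered legs is NZD 92,567.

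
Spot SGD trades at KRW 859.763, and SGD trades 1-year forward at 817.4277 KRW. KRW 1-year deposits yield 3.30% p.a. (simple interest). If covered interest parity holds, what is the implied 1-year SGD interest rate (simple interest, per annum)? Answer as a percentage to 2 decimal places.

T = 1 year.
By CIP, F/S equals the KRW-to-SGD growth ratio: 817.4277/859.763 = 0.9507593.
KRW growth factor: 1 + 0.0330×1 = 1.033000.
Hence g_SGD = 1.086500.
(1.086500 − 1)/T = 0.086500, i.e. 8.65%.

8.65%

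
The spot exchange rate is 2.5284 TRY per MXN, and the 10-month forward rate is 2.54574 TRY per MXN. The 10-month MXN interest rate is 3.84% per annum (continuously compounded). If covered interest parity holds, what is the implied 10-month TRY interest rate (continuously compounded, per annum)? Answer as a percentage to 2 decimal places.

4.66%

T = 10/12 years.
CIP gives F = S · g_TRY/g_MXN, so g_TRY/g_MXN = 2.54574/2.5284 = 1.0068581.
MXN growth factor: e^(0.0384×10/12) = 1.0325175.
So the TRY growth factor = 1.0395986.
Take logs: ln 1.0395986 / (10/12) = 0.046602, so 4.66%.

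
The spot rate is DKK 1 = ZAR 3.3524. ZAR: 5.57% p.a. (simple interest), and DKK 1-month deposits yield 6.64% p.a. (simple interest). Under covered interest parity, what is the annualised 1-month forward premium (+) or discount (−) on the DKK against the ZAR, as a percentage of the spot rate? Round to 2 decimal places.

-1.06%

T = 1/12 years.
No-arbitrage forward: 3.3524 × 1.0046417 / 1.0055333 = 3.3494274 ZAR/DKK.
Annualised premium = (F − S)/S × (1/T) = (3.3494274 − 3.3524)/3.3524 ÷ (1/12) = -1.06%.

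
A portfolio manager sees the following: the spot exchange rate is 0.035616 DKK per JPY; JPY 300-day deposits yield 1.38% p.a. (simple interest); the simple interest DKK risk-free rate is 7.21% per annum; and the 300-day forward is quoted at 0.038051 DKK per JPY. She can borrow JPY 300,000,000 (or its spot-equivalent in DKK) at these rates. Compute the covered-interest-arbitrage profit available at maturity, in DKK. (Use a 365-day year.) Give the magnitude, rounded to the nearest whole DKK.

T = 300/365 years.
Route A — deposit JPY, sell forward: 300,000,000 × 1.0113424658 × 0.038051 = DKK 11,544,777.65.
Route B — convert at spot, deposit DKK: 300,000,000 × 0.035616 × 1.059260274 = DKK 11,317,984.18.
The quoted forward overvalues JPY, so borrow DKK, buy JPY at spot, deposit the JPY at 1.38%, and sell the proceeds forward at 0.038051.
Arbitrage profit = |11,544,777.65 − 11,317,984.18| = DKK 226,793.

DKK 226,793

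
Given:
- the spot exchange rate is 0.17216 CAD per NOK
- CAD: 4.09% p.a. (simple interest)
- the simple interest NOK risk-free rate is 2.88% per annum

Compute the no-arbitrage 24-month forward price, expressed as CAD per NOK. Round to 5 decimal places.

T = 2 years.
CAD accumulates by 1 + 0.0409×2 = 1.081800.
NOK growth factor: 1 + 0.0288×2 = 1.057600.
So F = 0.17216 × 1.081800 / 1.057600 = 0.1760994 (CAD/NOK).

0.17610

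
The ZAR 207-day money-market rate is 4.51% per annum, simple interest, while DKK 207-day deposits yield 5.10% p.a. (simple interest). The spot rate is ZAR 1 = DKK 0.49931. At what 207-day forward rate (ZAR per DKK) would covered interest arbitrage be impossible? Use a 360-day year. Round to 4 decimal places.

1.9962

T = 207/360 years.
Growth of 1 DKK over T: 1 + 0.0510×207/360 = 1.029325.
Growth of 1 ZAR over T: 1 + 0.0451×207/360 = 1.0259325.
Forward (DKK per ZAR) = 0.49931 × 1.029325 / 1.0259325 = 0.5009611.
Invert for ZAR per DKK: 1 / 0.5009611 = 1.9962.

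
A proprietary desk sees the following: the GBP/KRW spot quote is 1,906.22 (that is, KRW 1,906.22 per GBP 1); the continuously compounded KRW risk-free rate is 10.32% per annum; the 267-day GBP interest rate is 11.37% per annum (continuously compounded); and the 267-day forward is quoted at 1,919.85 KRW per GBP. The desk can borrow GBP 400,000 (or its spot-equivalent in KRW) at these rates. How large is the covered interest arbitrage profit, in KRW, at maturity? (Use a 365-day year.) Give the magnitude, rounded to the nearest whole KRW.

T = 267/365 years.
Invest the GBP and cover forward: 400,000 × 1.08672906709 × 1919.85 = KRW 834,542,719.78.
Convert at spot and invest in KRW: 400,000 × 1906.22 × 1.07841406855 = KRW 822,277,786.30.
The quoted forward overvalues GBP, so borrow KRW, buy GBP at spot, deposit the GBP at 11.37%, and sell the proceeds forward at 1,919.85.
Arbitrage profit = |834,542,719.78 − 822,277,786.30| = KRW 12,264,933.

KRW 12,264,933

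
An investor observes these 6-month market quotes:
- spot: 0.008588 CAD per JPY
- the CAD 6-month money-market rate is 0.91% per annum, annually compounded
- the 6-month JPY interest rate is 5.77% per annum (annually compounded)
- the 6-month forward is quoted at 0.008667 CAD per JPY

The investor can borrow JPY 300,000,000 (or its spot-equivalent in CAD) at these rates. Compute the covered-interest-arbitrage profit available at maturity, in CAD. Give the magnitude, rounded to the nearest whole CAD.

CAD 85,965

T = 6/12 years.
Invest the JPY and cover forward: 300,000,000 × 1.028445429 × 0.008667 = CAD 2,674,060.96.
Convert at spot and invest in CAD: 300,000,000 × 0.008588 × 1.004539696 = CAD 2,588,096.07.
The quoted forward overvalues JPY, so borrow CAD, buy JPY at spot, deposit the JPY at 5.77%, and sell the proceeds forward at 0.008667.
The gap between the two covered legs is CAD 85,965.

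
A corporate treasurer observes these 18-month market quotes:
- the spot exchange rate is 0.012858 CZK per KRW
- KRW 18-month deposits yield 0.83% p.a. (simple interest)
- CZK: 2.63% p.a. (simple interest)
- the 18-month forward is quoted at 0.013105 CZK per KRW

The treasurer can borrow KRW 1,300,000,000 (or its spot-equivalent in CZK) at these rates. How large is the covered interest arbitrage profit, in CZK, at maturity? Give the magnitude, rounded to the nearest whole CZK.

T = 18/12 years.
Invest the KRW and cover forward: 1,300,000,000 × 1.012450 × 0.013105 = CZK 17,248,604.43.
Convert at spot and invest in CZK: 1,300,000,000 × 0.012858 × 1.039450 = CZK 17,374,822.53.
The quoted forward undervalues KRW, so borrow KRW, convert to CZK at spot, deposit the CZK at 2.63%, and buy KRW forward at 0.013105 to cover the loan.
Arbitrage profit = |17,248,604.43 − 17,374,822.53| = CZK 126,218.

CZK 126,218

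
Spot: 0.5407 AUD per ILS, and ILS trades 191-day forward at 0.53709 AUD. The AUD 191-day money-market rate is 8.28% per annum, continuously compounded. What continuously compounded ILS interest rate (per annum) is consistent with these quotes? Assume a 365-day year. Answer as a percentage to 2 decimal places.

9.56%

T = 191/365 years.
CIP gives F = S · g_AUD/g_ILS, so g_AUD/g_ILS = 0.53709/0.5407 = 0.9933235.
The AUD side grows by e^(0.0828×191/365) = 1.0442806.
So the ILS growth factor = 1.0512996.
Take logs: ln 1.0512996 / (191/365) = 0.095602, so 9.56%.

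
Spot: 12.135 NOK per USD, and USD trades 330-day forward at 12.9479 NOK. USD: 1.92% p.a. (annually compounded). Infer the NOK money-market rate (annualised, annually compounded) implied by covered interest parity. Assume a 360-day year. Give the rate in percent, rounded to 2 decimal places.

9.39%

T = 330/360 years.
CIP gives F = S · g_NOK/g_USD, so g_NOK/g_USD = 12.9479/12.135 = 1.0669881.
USD growth factor: (1 + 0.0192)^(330/360) = 1.017586.
So the NOK growth factor = 1.0857522.
r = 1.0857522^(360/330) − 1 = 0.093903 → 9.39%.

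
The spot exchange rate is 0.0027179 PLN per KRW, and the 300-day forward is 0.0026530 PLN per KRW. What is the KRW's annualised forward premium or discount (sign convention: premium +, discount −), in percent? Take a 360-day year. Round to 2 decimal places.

-2.87%

T = 300/360 years.
Period premium: (0.0026530 − 0.0027179)/0.0027179 = -0.0238787.
Annualise by dividing by T: -0.0238787 / (300/360) = -0.028654 → -2.87%.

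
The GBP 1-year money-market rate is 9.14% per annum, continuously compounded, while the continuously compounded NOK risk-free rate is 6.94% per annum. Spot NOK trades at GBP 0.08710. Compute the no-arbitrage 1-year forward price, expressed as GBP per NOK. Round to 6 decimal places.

T = 1 year.
Growth of 1 GBP over T: e^(0.0914×1) = 1.0957072.
NOK accumulates by e^(0.0694×1) = 1.0718649.
So F = 0.0871 × 1.0957072 / 1.0718649 = 0.08903743 (GBP/NOK).

0.089037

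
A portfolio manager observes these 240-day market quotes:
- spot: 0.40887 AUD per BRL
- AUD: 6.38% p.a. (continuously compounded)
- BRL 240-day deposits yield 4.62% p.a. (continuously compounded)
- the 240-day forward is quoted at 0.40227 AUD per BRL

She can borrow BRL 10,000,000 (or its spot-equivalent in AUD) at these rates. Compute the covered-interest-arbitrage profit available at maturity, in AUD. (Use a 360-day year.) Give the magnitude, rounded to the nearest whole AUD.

AUD 117,830

T = 240/360 years.
Keep in BRL, deliver into the forward: 10,000,000·1.031279227·0.40227 = AUD 4,148,526.95.
Swap to AUD now, deposit: 10,000,000·0.40887·1.043450837 = AUD 4,266,357.44.
The quoted forward undervalues BRL, so borrow BRL, convert to AUD at spot, deposit the AUD at 6.38%, and buy BRL forward at 0.40227 to cover the loan.
The gap between the two covered legs is AUD 117,830.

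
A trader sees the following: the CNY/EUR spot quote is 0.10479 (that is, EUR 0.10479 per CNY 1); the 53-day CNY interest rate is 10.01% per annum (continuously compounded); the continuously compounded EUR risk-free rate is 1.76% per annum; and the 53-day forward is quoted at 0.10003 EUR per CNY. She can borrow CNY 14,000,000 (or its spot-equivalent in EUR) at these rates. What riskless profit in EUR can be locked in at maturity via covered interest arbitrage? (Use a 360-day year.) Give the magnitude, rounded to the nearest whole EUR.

EUR 49,656

T = 53/360 years.
Keep in CNY, deliver into the forward: 14,000,000·1.014846069·0.10003 = EUR 1,421,210.73.
Swap to EUR now, deposit: 14,000,000·0.10479·1.002594471 = EUR 1,470,866.24.
The quoted forward undervalues CNY, so borrow CNY, convert to EUR at spot, deposit the EUR at 1.76%, and buy CNY forward at 0.10003 to cover the loan.
The gap between the two covered legs is EUR 49,656.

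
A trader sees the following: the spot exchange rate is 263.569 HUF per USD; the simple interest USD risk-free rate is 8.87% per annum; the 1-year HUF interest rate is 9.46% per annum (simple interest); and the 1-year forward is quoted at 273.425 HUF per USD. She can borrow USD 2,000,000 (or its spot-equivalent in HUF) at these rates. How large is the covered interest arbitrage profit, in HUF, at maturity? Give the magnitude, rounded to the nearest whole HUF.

HUF 18,350,340

T = 1 year.
Route A — deposit USD, sell forward: 2,000,000 × 1.088700 × 273.425 = HUF 595,355,595.00.
Route B — convert at spot, deposit HUF: 2,000,000 × 263.569 × 1.094600 = HUF 577,005,254.80.
The quoted forward overvalues USD, so borrow HUF, buy USD at spot, deposit the USD at 8.87%, and sell the proceeds forward at 273.425.
Arbitrage profit = |595,355,595.00 − 577,005,254.80| = HUF 18,350,340.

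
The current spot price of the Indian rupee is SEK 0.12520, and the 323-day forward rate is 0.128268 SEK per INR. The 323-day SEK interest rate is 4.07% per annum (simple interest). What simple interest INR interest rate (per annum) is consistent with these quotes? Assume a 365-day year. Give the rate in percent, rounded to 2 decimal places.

1.27%

T = 323/365 years.
By CIP, F/S equals the SEK-to-INR growth ratio: 0.128268/0.1252 = 1.0245048.
SEK growth factor: 1 + 0.0407×323/365 = 1.0360167.
That pins the INR growth at 1.0112366.
r = (1.0112366 − 1)/(323/365) = 0.012698 → 1.27%.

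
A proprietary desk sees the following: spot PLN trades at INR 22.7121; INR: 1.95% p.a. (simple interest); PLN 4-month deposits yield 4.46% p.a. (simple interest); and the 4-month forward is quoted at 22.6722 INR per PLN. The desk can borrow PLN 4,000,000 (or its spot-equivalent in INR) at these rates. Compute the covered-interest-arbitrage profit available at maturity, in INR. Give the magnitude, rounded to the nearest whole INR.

T = 4/12 years.
Route A — deposit PLN, sell forward: 4,000,000 × 1.0148666667 × 22.6722 = INR 92,037,040.16.
Route B — convert at spot, deposit INR: 4,000,000 × 22.7121 × 1.006500 = INR 91,438,914.60.
The quoted forward overvalues PLN, so borrow INR, buy PLN at spot, deposit the PLN at 4.46%, and sell the proceeds forward at 22.6722.
The gap between the two covered legs is INR 598,126.

INR 598,126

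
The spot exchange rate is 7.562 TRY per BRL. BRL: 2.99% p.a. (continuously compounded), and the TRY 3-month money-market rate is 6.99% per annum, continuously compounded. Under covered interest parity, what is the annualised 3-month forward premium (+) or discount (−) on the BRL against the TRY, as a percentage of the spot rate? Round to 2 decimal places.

+4.02%

T = 3/12 years.
No-arbitrage forward: 7.562 × 1.0176286 / 1.007503 = 7.638000 TRY/BRL.
Annualised premium = (F − S)/S × (1/T) = (7.638000 − 7.562)/7.562 ÷ (3/12) = 4.02%.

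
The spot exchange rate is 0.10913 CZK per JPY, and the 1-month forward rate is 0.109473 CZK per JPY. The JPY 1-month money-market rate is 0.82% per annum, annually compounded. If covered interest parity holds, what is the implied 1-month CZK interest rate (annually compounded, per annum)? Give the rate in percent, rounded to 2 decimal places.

4.69%

T = 1/12 years.
By CIP, F/S equals the CZK-to-JPY growth ratio: 0.109473/0.10913 = 1.0031430.
The JPY side grows by (1 + 0.0082)^(1/12) = 1.0006808.
Hence g_CZK = 1.0038259.
Annualise: 1.0038259^(12/1) − 1 = 0.046889 = 4.69%.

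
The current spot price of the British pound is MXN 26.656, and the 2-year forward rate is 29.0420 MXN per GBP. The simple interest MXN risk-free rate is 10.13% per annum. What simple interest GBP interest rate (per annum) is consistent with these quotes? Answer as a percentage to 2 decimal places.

T = 2 years.
By CIP, F/S equals the MXN-to-GBP growth ratio: 29.042/26.656 = 1.0895108.
MXN growth factor: 1 + 0.1013×2 = 1.202600.
So the GBP growth factor = 1.1037981.
(1.1037981 − 1)/T = 0.051899, i.e. 5.19%.

5.19%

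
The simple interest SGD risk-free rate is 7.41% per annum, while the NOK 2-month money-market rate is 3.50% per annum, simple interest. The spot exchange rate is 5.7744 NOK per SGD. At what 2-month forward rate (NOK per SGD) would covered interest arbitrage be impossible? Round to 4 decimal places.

T = 2/12 years.
Growth of 1 NOK over T: 1 + 0.0350×2/12 = 1.0058333.
SGD growth factor: 1 + 0.0741×2/12 = 1.012350.
CIP: F = S · (grow NOK)/(grow SGD) = 5.7744 × 1.0058333/1.012350 = 5.737229 NOK per SGD.

5.7372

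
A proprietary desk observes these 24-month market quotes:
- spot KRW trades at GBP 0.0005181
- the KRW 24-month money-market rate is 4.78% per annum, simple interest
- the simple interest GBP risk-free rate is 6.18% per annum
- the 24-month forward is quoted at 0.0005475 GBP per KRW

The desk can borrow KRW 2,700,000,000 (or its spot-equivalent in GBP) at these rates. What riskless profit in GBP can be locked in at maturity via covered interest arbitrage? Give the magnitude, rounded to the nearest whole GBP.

GBP 47,800

T = 2 years.
Invest the KRW and cover forward: 2,700,000,000 × 1.095600 × 0.0005475 = GBP 1,619,570.70.
Convert at spot and invest in GBP: 2,700,000,000 × 0.0005181 × 1.123600 = GBP 1,571,770.33.
The quoted forward overvalues KRW, so borrow GBP, buy KRW at spot, deposit the KRW at 4.78%, and sell the proceeds forward at 0.0005475.
The gap between the two covered legs is GBP 47,800.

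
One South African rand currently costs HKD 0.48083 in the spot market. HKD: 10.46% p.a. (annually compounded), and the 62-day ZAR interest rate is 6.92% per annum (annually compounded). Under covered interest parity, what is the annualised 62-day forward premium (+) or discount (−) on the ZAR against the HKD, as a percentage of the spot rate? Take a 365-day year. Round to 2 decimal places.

T = 62/365 years.
CIP forward (HKD per ZAR) = 0.48083 × 1.0170421/1.0114305 = 0.48349773.
Annualised premium = (F − S)/S × (1/T) = (0.48349773 − 0.48083)/0.48083 ÷ (62/365) = 3.27%.

+3.27%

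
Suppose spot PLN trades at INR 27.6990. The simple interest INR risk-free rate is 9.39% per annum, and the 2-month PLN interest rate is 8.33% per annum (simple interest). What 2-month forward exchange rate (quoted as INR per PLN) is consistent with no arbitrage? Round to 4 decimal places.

27.7473

T = 2/12 years.
Growth of 1 INR over T: 1 + 0.0939×2/12 = 1.015650.
PLN accumulates by 1 + 0.0833×2/12 = 1.01388333.
CIP: F = S · (grow INR)/(grow PLN) = 27.699 × 1.015650/1.01388333 = 27.747265 INR per PLN.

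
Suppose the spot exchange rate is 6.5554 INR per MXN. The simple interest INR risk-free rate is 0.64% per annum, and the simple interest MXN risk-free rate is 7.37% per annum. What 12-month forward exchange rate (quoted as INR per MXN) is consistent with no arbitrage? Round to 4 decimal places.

6.1445

T = 1 year.
Growth of 1 INR over T: 1 + 0.0064×1 = 1.006400.
Growth of 1 MXN over T: 1 + 0.0737×1 = 1.073700.
So F = 6.5554 × 1.006400 / 1.073700 = 6.144505 (INR/MXN).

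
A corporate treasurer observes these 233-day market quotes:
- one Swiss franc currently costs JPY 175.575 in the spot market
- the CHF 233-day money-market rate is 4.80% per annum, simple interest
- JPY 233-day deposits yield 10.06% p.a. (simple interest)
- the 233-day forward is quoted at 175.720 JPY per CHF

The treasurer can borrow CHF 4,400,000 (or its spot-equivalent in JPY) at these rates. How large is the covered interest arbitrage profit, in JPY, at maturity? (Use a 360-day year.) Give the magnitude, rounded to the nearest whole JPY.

T = 233/360 years.
Route A — deposit CHF, sell forward: 4,400,000 × 1.03106666667 × 175.720 = JPY 797,187,752.54.
Route B — convert at spot, deposit JPY: 4,400,000 × 175.575 × 1.06511055556 = JPY 822,829,857.49.
The quoted forward undervalues CHF, so borrow CHF, convert to JPY at spot, deposit the JPY at 10.06%, and buy CHF forward at 175.720 to cover the loan.
The gap between the two covered legs is JPY 25,642,105.

JPY 25,642,105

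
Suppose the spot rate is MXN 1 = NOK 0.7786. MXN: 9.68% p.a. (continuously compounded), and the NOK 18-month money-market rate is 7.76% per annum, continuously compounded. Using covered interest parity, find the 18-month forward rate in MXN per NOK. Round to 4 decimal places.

T = 18/12 years.
NOK accumulates by e^(0.0776×18/12) = 1.1234452.
MXN growth factor: e^(0.0968×18/12) = 1.1562708.
Forward (NOK per MXN) = 0.7786 × 1.1234452 / 1.1562708 = 0.7564962.
Invert for MXN per NOK: 1 / 0.7564962 = 1.3219.

1.3219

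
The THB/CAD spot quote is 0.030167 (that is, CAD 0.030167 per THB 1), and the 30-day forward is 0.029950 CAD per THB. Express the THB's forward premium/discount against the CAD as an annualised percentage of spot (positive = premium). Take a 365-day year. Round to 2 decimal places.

T = 30/365 years.
(F − S)/S = (0.029950 − 0.030167)/0.030167 = -0.0071933.
×(1/T) gives -8.75% p.a.

-8.75%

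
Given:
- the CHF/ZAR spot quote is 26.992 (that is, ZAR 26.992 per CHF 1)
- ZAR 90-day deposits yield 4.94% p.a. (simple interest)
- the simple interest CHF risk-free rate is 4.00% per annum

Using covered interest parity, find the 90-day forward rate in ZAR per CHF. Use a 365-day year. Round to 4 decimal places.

27.0540

T = 90/365 years.
ZAR accumulates by 1 + 0.0494×90/365 = 1.01218082.
CHF growth factor: 1 + 0.0400×90/365 = 1.00986301.
Forward (ZAR per CHF) = 26.992 × 1.01218082 / 1.00986301 = 27.053951.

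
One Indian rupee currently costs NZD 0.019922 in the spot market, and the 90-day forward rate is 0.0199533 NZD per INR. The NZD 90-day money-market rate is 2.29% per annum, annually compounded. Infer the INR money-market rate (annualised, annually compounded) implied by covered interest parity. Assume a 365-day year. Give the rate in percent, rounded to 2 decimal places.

1.64%

T = 90/365 years.
F/S = 0.0199533/0.019922 = 1.0015711 = (growth of NZD) / (growth of INR).
The NZD side grows by (1 + 0.0229)^(90/365) = 1.0055985.
So the INR growth factor = 1.0040211.
r = 1.0040211^(365/90) − 1 = 0.016408 → 1.64%.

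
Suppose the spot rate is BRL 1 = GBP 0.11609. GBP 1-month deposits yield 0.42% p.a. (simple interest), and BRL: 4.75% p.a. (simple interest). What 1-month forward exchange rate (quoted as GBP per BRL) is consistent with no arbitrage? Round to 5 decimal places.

T = 1/12 years.
Growth of 1 GBP over T: 1 + 0.0042×1/12 = 1.000350.
Growth of 1 BRL over T: 1 + 0.0475×1/12 = 1.0039583.
CIP: F = S · (grow GBP)/(grow BRL) = 0.11609 × 1.000350/1.0039583 = 0.1156728 GBP per BRL.

0.11567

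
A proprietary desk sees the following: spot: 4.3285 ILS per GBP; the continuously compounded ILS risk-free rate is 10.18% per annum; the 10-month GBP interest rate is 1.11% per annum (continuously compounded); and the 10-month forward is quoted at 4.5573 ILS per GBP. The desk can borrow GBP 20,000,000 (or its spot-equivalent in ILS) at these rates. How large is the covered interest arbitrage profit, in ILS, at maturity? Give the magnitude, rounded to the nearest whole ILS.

T = 10/12 years.
Route A — deposit GBP, sell forward: 20,000,000 × 1.0092929135 × 4.5573 = ILS 91,993,011.89.
Route B — convert at spot, deposit ILS: 20,000,000 × 4.3285 × 1.088535629 = ILS 94,234,529.40.
The quoted forward undervalues GBP, so borrow GBP, convert to ILS at spot, deposit the ILS at 10.18%, and buy GBP forward at 4.5573 to cover the loan.
The gap between the two covered legs is ILS 2,241,518.

ILS 2,241,518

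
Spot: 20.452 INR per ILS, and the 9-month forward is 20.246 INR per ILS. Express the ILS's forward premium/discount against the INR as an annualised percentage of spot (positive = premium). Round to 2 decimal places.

T = 9/12 years.
(F − S)/S = (20.246 − 20.452)/20.452 = -0.0100724.
×(1/T) gives -1.34% p.a.

-1.34%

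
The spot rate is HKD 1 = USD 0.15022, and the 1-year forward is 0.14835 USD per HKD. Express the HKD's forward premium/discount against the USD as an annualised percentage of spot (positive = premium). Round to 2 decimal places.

-1.24%

T = 1 year.
Period premium: (0.14835 − 0.15022)/0.15022 = -0.0124484.
Per annum: -0.0124484 / 1 = -0.012448 = -1.24%.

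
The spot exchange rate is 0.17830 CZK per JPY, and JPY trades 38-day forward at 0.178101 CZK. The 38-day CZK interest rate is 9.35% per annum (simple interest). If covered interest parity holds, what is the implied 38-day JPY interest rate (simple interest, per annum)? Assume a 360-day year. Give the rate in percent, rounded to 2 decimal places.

T = 38/360 years.
By CIP, F/S equals the CZK-to-JPY growth ratio: 0.178101/0.1783 = 0.9988839.
The CZK side grows by 1 + 0.0935×38/360 = 1.0098694.
So the JPY growth factor = 1.0109978.
(1.0109978 − 1)/T = 0.104190, i.e. 10.42%.

10.42%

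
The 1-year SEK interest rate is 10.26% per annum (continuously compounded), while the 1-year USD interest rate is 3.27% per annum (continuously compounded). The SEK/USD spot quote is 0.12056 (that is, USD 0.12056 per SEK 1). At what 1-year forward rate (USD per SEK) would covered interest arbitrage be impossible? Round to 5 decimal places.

0.11242

T = 1 year.
USD growth factor: e^(0.0327×1) = 1.0332405.
SEK growth factor: e^(0.1026×1) = 1.1080481.
Forward (USD per SEK) = 0.12056 × 1.0332405 / 1.1080481 = 0.1124206.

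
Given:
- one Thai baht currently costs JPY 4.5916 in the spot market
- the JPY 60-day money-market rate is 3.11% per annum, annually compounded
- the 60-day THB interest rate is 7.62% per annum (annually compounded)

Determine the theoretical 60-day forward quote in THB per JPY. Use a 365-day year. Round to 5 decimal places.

T = 60/365 years.
Growth of 1 JPY over T: (1 + 0.0311)^(60/365) = 1.0050471.
Growth of 1 THB over T: (1 + 0.0762)^(60/365) = 1.0121449.
So F = 4.5916 × 1.0050471 / 1.0121449 = 4.559401 (JPY/THB).
Quoted the other way: 1/4.559401 = 0.21933 THB per JPY.

0.21933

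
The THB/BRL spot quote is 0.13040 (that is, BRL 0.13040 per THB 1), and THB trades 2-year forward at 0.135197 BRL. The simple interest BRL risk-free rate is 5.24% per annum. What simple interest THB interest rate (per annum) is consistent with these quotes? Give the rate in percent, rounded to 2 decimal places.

T = 2 years.
By CIP, F/S equals the BRL-to-THB growth ratio: 0.135197/0.1304 = 1.0367868.
BRL growth factor: 1 + 0.0524×2 = 1.104800.
So the THB growth factor = 1.065600.
r = (1.065600 − 1)/2 = 0.032800 → 3.28%.

3.28%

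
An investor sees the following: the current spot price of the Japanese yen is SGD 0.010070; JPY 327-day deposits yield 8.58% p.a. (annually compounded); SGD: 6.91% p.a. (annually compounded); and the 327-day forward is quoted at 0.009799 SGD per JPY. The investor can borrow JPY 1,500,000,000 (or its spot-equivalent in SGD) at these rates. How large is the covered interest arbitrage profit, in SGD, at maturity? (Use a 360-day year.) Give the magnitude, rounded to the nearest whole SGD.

T = 327/360 years.
Invest the JPY and cover forward: 1,500,000,000 × 1.0776376816 × 0.009799 = SGD 15,839,657.46.
Convert at spot and invest in SGD: 1,500,000,000 × 0.010070 × 1.0625718739 = SGD 16,050,148.16.
The quoted forward undervalues JPY, so borrow JPY, convert to SGD at spot, deposit the SGD at 6.91%, and buy JPY forward at 0.009799 to cover the loan.
Profit = 16,050,148.16 − 15,839,657.46 = SGD 210,491.

SGD 210,491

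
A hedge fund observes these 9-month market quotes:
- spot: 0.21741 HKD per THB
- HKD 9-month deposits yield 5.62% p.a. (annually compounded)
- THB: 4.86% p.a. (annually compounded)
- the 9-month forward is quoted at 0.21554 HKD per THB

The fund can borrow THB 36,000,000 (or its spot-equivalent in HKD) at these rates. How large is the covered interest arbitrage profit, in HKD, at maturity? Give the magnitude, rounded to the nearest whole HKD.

T = 9/12 years.
Route A — deposit THB, sell forward: 36,000,000 × 1.036232931 × 0.21554 = HKD 8,040,587.25.
Route B — convert at spot, deposit HKD: 36,000,000 × 0.21741 × 1.041860619 = HKD 8,154,393.02.
The quoted forward undervalues THB, so borrow THB, convert to HKD at spot, deposit the HKD at 5.62%, and buy THB forward at 0.21554 to cover the loan.
Arbitrage profit = |8,040,587.25 − 8,154,393.02| = HKD 113,806.

HKD 113,806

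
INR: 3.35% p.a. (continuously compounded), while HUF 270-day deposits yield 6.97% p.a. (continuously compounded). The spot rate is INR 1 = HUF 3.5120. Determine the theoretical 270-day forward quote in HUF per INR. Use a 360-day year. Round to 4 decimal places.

T = 270/360 years.
HUF growth factor: e^(0.0697×270/360) = 1.0536655.
INR accumulates by e^(0.0335×270/360) = 1.0254433.
Forward (HUF per INR) = 3.512 × 1.0536655 / 1.0254433 = 3.608657.

3.6087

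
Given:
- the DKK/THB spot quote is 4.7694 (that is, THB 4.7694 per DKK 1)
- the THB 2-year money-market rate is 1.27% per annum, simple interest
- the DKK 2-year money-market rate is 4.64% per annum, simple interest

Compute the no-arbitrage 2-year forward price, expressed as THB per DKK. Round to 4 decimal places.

T = 2 years.
THB growth factor: 1 + 0.0127×2 = 1.025400.
DKK growth factor: 1 + 0.0464×2 = 1.092800.
CIP: F = S · (grow THB)/(grow DKK) = 4.7694 × 1.025400/1.092800 = 4.475240 THB per DKK.

4.4752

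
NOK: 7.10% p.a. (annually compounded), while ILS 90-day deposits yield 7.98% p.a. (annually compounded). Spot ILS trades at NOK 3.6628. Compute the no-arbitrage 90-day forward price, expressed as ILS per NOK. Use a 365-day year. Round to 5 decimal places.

T = 90/365 years.
NOK accumulates by (1 + 0.0710)^(90/365) = 1.0170571.
Growth of 1 ILS over T: (1 + 0.0798)^(90/365) = 1.0191114.
Forward (NOK per ILS) = 3.6628 × 1.0170571 / 1.0191114 = 3.655417.
Quoted the other way: 1/3.655417 = 0.27357 ILS per NOK.

0.27357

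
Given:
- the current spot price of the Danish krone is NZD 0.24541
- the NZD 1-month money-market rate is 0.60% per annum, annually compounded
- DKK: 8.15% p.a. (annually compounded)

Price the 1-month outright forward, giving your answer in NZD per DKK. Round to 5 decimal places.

0.24393

T = 1/12 years.
NZD accumulates by (1 + 0.0060)^(1/12) = 1.0004986.
DKK accumulates by (1 + 0.0815)^(1/12) = 1.0065504.
CIP: F = S · (grow NZD)/(grow DKK) = 0.24541 × 1.0004986/1.0065504 = 0.2439345 NZD per DKK.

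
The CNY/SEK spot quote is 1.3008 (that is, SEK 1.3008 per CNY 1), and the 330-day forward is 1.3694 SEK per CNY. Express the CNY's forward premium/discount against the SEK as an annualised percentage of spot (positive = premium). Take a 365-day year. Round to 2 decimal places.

T = 330/365 years.
CNY trades forward at +5.27368% vs spot over the period.
×(1/T) gives 5.83% p.a.

+5.83%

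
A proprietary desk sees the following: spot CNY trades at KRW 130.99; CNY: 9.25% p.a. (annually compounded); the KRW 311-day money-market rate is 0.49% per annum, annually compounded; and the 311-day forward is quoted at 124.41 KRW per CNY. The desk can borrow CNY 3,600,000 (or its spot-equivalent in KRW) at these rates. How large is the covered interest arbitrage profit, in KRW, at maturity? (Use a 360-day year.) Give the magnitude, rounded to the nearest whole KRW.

T = 311/360 years.
Invest the CNY and cover forward: 3,600,000 × 1.07942347808 × 124.41 = KRW 483,447,869.67.
Convert at spot and invest in KRW: 3,600,000 × 130.99 × 1.00423164656 = KRW 473,559,492.18.
The quoted forward overvalues CNY, so borrow KRW, buy CNY at spot, deposit the CNY at 9.25%, and sell the proceeds forward at 124.41.
Arbitrage profit = |483,447,869.67 − 473,559,492.18| = KRW 9,888,377.

KRW 9,888,377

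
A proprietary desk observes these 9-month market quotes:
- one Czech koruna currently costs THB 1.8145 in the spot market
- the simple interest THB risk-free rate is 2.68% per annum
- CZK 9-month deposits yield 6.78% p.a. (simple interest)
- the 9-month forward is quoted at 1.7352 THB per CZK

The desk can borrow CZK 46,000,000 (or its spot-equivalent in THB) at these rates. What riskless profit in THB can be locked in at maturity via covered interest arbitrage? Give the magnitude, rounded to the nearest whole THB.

T = 9/12 years.
Keep in CZK, deliver into the forward: 46,000,000·1.050850·1.7352 = THB 83,878,006.32.
Swap to THB now, deposit: 46,000,000·1.8145·1.020100 = THB 85,144,686.70.
The quoted forward undervalues CZK, so borrow CZK, convert to THB at spot, deposit the THB at 2.68%, and buy CZK forward at 1.7352 to cover the loan.
The gap between the two covered legs is THB 1,266,680.

THB 1,266,680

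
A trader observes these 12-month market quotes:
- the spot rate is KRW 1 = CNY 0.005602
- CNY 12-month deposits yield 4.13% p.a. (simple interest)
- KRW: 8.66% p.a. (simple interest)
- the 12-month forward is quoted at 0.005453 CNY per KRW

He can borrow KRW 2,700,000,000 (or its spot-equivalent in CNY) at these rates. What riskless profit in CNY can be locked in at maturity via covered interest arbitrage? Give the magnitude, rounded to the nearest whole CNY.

CNY 248,041

T = 1 year.
Invest the KRW and cover forward: 2,700,000,000 × 1.086600 × 0.005453 = CNY 15,998,120.46.
Convert at spot and invest in CNY: 2,700,000,000 × 0.005602 × 1.041300 = CNY 15,750,079.02.
The quoted forward overvalues KRW, so borrow CNY, buy KRW at spot, deposit the KRW at 8.66%, and sell the proceeds forward at 0.005453.
The gap between the two covered legs is CNY 248,041.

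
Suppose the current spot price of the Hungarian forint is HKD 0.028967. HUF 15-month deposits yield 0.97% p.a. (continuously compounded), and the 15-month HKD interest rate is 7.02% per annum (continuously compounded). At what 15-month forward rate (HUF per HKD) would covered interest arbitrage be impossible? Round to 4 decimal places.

T = 15/12 years.
HKD accumulates by e^(0.0702×15/12) = 1.09171516.
HUF growth factor: e^(0.0097×15/12) = 1.01219881.
CIP: F = S · (grow HKD)/(grow HUF) = 0.028967 × 1.09171516/1.01219881 = 0.031242591 HKD per HUF.
Quoted the other way: 1/0.031242591 = 32.0076 HUF per HKD.

32.0076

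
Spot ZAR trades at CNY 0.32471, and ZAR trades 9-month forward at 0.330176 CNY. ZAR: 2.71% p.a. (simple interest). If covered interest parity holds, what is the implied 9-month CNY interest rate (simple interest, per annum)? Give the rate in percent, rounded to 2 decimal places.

5.00%

T = 9/12 years.
By CIP, F/S equals the CNY-to-ZAR growth ratio: 0.330176/0.32471 = 1.0168335.
The ZAR side grows by 1 + 0.0271×9/12 = 1.020325.
That pins the CNY growth at 1.0375006.
(1.0375006 − 1)/T = 0.050001, i.e. 5.00%.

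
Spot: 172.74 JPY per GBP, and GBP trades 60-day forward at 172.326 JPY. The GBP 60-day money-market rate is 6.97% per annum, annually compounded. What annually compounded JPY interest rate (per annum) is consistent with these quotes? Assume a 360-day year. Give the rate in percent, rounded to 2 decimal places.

T = 60/360 years.
F/S = 172.326/172.74 = 0.9976033 = (growth of JPY) / (growth of GBP).
The GBP side grows by (1 + 0.0697)^(60/360) = 1.011293.
So the JPY growth factor = 1.0088692.
Annualise: 1.0088692^(360/60) − 1 = 0.054409 = 5.44%.

5.44%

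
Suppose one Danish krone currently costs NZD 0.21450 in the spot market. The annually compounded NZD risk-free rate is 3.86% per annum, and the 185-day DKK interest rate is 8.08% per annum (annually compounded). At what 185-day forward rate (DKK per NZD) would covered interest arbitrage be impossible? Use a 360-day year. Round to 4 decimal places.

4.7584

T = 185/360 years.
NZD growth factor: (1 + 0.0386)^(185/360) = 1.0196535.
DKK accumulates by (1 + 0.0808)^(185/360) = 1.0407379.
CIP: F = S · (grow NZD)/(grow DKK) = 0.2145 × 1.0196535/1.0407379 = 0.2101544 NZD per DKK.
Quoted the other way: 1/0.2101544 = 4.7584 DKK per NZD.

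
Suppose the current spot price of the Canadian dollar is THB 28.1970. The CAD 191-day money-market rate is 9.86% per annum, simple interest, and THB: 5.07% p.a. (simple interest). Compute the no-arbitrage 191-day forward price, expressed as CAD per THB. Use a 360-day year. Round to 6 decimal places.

T = 191/360 years.
Growth of 1 THB over T: 1 + 0.0507×191/360 = 1.0268992.
CAD accumulates by 1 + 0.0986×191/360 = 1.0523128.
Forward (THB per CAD) = 28.197 × 1.0268992 / 1.0523128 = 27.51604.
Quoted the other way: 1/27.51604 = 0.036342 CAD per THB.

0.036342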